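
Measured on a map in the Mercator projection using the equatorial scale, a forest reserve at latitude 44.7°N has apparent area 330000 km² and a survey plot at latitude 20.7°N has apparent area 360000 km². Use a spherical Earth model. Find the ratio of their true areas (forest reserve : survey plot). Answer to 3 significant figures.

Since Mercator area scale is 1/cos²φ, the true area equals the apparent area multiplied by cos²φ.
True area of forest reserve: 330000 × cos²(44.7°) = 330000 × 0.5052 = 166700 km².
True area of survey plot: 360000 × cos²(20.7°) = 360000 × 0.8751 = 315000 km².
Ratio = 166700 / 315000 ≈ 0.529.

0.529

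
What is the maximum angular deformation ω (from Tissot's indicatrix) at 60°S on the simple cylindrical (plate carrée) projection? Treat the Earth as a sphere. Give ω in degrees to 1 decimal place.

For the equirectangular projection with φ₀ = 0 (plate carrée), h = 1 along meridians and k = sec φ along parallels.
At 60°: h = 1.000, k = 2.000; principal scales a = 2.000, b = 1.000.
sin(ω/2) = (a − b)/(a + b) = 1.0000/3.000 = 0.3333, so ω = 2 arcsin(0.3333) ≈ 38.9°.

38.9°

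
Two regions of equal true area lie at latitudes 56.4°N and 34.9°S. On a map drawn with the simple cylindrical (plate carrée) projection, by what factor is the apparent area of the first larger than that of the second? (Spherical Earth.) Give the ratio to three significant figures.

1.48

Plate carrée maps x = Rλ, y = Rφ. The meridian scale is h = 1 and the parallel scale is k = 1/cos φ = sec φ.
Areal scale at 56.4°: h·k = 1.000 × 1.807 = 1.807.
Areal scale at 34.9°: h·k = 1.000 × 1.219 = 1.219.
Ratio = 1.807/1.219 ≈ 1.48.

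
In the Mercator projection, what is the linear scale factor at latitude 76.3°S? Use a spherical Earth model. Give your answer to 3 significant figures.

Mercator is conformal, so the point scale is isotropic: h = k = sec φ = 1/cos φ.
k = 1/cos 76.3° = 1/0.2368 = 4.222.

4.22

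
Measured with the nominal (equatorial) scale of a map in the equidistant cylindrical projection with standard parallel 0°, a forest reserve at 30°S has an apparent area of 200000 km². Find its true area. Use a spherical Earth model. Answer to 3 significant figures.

173000 km²

For the equirectangular projection with φ₀ = 0 (plate carrée), h = 1 along meridians and k = sec φ along parallels.
Areal scale = h·k = 1 × sec φ; at 30°, h = 1.000, k = 1.155, so h·k = 1.155.
True area = apparent / (areal scale) = 200000 / 1.155 ≈ 173000 km².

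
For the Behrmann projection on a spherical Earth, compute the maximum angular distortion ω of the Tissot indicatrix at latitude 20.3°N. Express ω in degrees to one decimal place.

9.1°

Behrmann is a cylindrical equal-area projection with standard parallels at ±30°. A cylindrical equal-area projection with standard parallel φ₀ has meridian scale h = cos φ / cos φ₀ and parallel scale k = cos φ₀ / cos φ (so areas are preserved, h·k = 1).
At 20.3°: h = 1.083, k = 0.9234; principal scales a = 1.083, b = 0.9234.
sin(ω/2) = (a − b)/(a + b) = 0.1596/2.006 = 0.07955, so ω = 2 arcsin(0.07955) ≈ 9.1°.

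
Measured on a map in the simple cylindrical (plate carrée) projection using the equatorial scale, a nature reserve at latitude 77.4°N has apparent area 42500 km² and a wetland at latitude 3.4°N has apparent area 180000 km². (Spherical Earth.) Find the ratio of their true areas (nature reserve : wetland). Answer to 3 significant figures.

On the plate carrée, areal scale = h·k = 1 × sec φ, so true area = apparent × cos φ.
True area of nature reserve: 42500 × cos(77.4°) = 42500 × 0.2181 = 9271 km².
True area of wetland: 180000 × cos(3.4°) = 180000 × 0.9982 = 179700 km².
Ratio = 9271 / 179700 ≈ 0.0516.

0.0516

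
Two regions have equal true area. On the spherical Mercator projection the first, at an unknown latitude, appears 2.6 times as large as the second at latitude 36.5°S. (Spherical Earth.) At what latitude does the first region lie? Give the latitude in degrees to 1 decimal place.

On Mercator, (apparent₁)/(apparent₂) = sec²φ₁ / sec²φ₂ when true areas are equal.
cos²φ₂ / cos²φ₁ = 2.6  ⇒  cos φ₁ = cos 36.5° / √2.6 = 0.8039/1.612 = 0.4985.
φ₁ = arccos(0.4985) ≈ 60.1°.

60.1°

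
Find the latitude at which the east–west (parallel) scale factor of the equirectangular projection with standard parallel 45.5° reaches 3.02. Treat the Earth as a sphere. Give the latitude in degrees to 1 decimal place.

76.6°

The equidistant cylindrical projection with φ₀ = 45.5° has h = 1 (meridians true) and k = cos φ₀ / cos φ along parallels.
k = cos φ₀ / cos φ = 3.02  ⇒  cos φ = cos 45.5° / 3.02 = 0.2321.
φ = arccos(0.2321) ≈ 76.6°.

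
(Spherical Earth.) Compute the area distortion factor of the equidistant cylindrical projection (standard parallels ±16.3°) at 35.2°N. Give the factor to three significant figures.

1.17

In the equirectangular projection with standard parallel φ₀ = 16.3° (x = Rλ cos φ₀, y = Rφ), meridians are true-scale (h = 1) and the parallel scale is k = cos φ₀ / cos φ.
Areal scale = h·k = 1 × cos φ₀ / cos φ; at 35.2°, h = 1.000, k = 1.175, so h·k = 1.175.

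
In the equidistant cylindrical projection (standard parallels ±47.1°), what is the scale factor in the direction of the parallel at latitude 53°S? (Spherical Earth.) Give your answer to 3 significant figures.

1.13

The equidistant cylindrical projection with φ₀ = 47.1° has h = 1 (meridians true) and k = cos φ₀ / cos φ along parallels.
k = cos 47.1° / cos 53° = 0.6807/0.6018 = 1.131.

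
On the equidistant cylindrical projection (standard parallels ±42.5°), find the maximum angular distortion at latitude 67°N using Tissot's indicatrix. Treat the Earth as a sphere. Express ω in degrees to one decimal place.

35.8°

In the equirectangular projection with standard parallel φ₀ = 42.5° (x = Rλ cos φ₀, y = Rφ), meridians are true-scale (h = 1) and the parallel scale is k = cos φ₀ / cos φ.
At 67°: h = 1.000, k = 1.887; principal scales a = 1.887, b = 1.000.
sin(ω/2) = (a − b)/(a + b) = 0.8869/2.887 = 0.3072, so ω = 2 arcsin(0.3072) ≈ 35.8°.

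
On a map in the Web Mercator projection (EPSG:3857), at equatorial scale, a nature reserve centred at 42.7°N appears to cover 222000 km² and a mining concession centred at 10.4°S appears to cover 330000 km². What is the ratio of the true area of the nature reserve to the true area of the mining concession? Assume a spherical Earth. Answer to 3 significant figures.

0.376

On Mercator the areal scale is sec²φ, so true area = apparent × cos²φ.
True area of nature reserve: 222000 × cos²(42.7°) = 222000 × 0.5401 = 119900 km².
True area of mining concession: 330000 × cos²(10.4°) = 330000 × 0.9674 = 319200 km².
Ratio = 119900 / 319200 ≈ 0.376.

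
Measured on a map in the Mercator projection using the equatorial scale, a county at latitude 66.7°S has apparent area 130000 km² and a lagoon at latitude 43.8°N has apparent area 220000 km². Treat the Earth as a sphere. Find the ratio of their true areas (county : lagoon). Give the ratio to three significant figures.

0.177

Since Mercator area scale is 1/cos²φ, the true area equals the apparent area multiplied by cos²φ.
True area of county: 130000 × cos²(66.7°) = 130000 × 0.1565 = 20340 km².
True area of lagoon: 220000 × cos²(43.8°) = 220000 × 0.5209 = 114600 km².
Ratio = 20340 / 114600 ≈ 0.177.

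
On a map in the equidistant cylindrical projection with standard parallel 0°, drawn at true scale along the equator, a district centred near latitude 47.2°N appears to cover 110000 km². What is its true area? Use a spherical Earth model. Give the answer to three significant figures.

For the equirectangular projection with φ₀ = 0 (plate carrée), h = 1 along meridians and k = sec φ along parallels.
Areal scale = h·k = 1 × sec φ; at 47.2°, h = 1.000, k = 1.472, so h·k = 1.472.
True area = apparent / (areal scale) = 110000 / 1.472 ≈ 74700 km².

74700 km²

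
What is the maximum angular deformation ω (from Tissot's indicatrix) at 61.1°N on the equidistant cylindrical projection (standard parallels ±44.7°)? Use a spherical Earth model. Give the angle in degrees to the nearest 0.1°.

22.0°

In the equirectangular projection with standard parallel φ₀ = 44.7° (x = Rλ cos φ₀, y = Rφ), meridians are true-scale (h = 1) and the parallel scale is k = cos φ₀ / cos φ.
At 61.1°: h = 1.000, k = 1.471; principal scales a = 1.471, b = 1.000.
sin(ω/2) = (a − b)/(a + b) = 0.4708/2.471 = 0.1905, so ω = 2 arcsin(0.1905) ≈ 22.0°.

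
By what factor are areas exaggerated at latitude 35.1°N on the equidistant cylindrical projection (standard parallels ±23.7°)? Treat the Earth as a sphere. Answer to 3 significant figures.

With standard parallel φ₀ = 23.7°, the equirectangular projection gives x = Rλ cos φ₀, y = Rφ, so h = 1 and k = cos 23.7° / cos φ.
Areal scale = h·k = 1 × cos φ₀ / cos φ; at 35.1°, h = 1.000, k = 1.119, so h·k = 1.119.

1.12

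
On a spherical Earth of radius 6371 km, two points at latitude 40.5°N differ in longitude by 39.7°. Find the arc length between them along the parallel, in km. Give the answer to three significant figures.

Arc length along a parallel = R cos φ · Δλ (with Δλ in radians).
= 6371 × cos 40.5° × (39.7° × π/180) = 6371 × 0.7604 × 0.6929 ≈ 3360 km.

3360 km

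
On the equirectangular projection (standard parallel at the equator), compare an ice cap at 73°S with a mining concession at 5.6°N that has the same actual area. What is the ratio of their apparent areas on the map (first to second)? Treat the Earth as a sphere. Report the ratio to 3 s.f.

3.40

For the equirectangular projection with φ₀ = 0 (plate carrée), h = 1 along meridians and k = sec φ along parallels.
Areal scale at 73°: h·k = 1.000 × 3.420 = 3.420.
Areal scale at 5.6°: h·k = 1.000 × 1.005 = 1.005.
Ratio = 3.420/1.005 ≈ 3.40.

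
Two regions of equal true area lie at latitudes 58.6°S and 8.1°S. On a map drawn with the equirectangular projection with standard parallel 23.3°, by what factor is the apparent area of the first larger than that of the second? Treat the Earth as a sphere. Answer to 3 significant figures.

The equidistant cylindrical projection with φ₀ = 23.3° has h = 1 (meridians true) and k = cos φ₀ / cos φ along parallels.
Areal scale at 58.6°: h·k = 1.000 × 1.763 = 1.763.
Areal scale at 8.1°: h·k = 1.000 × 0.9277 = 0.9277.
Ratio = 1.763/0.9277 ≈ 1.90.

1.90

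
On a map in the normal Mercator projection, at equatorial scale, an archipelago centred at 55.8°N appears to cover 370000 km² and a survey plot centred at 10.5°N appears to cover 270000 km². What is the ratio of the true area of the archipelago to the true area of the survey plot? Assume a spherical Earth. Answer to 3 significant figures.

On Mercator the areal scale is sec²φ, so true area = apparent × cos²φ.
True area of archipelago: 370000 × cos²(55.8°) = 370000 × 0.3159 = 116900 km².
True area of survey plot: 270000 × cos²(10.5°) = 270000 × 0.9668 = 261000 km².
Ratio = 116900 / 261000 ≈ 0.448.

0.448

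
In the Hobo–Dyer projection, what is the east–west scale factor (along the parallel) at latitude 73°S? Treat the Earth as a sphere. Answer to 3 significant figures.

Hobo–Dyer is a cylindrical equal-area projection with standard parallels at ±37.5°. For cylindrical equal-area with standard parallel φ₀, h = cos φ / cos φ₀ and k = cos φ₀ / cos φ, so h·k = 1.
k = cos 37.5° / cos 73° = 0.7934/0.2924 = 2.714.

2.71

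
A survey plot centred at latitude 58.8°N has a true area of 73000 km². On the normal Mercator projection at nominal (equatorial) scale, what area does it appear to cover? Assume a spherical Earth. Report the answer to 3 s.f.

272000 km²

Mercator is conformal, so the point scale is isotropic: h = k = sec φ = 1/cos φ.
Areal scale = k² = sec²φ = 1/cos²(58.8°) = 1/0.5180² = 3.726.
Apparent area = 73000 × 3.726 ≈ 272000 km².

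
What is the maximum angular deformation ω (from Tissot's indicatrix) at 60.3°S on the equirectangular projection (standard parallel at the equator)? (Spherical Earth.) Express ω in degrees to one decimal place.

In the plate carrée (x = Rλ, y = Rφ), meridians are true-scale (h = 1) and parallels are stretched by k = sec φ.
At 60.3°: h = 1.000, k = 2.018; principal scales a = 2.018, b = 1.000.
sin(ω/2) = (a − b)/(a + b) = 1.018/3.018 = 0.3374, so ω = 2 arcsin(0.3374) ≈ 39.4°.

39.4°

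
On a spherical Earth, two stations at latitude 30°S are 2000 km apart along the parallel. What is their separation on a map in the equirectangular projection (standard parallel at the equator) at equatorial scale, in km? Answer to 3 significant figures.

For the equirectangular projection with φ₀ = 0 (plate carrée), h = 1 along meridians and k = sec φ along parallels.
Along the parallel, k = sec 30° = 1/0.8660 = 1.155.
Map distance = 2000 × 1.155 ≈ 2310 km.

2310 km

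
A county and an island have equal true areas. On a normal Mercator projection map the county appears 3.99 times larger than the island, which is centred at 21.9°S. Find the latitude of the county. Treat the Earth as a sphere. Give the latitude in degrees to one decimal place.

On Mercator, (apparent₁)/(apparent₂) = sec²φ₁ / sec²φ₂ when true areas are equal.
cos²φ₂ / cos²φ₁ = 3.99  ⇒  cos φ₁ = cos 21.9° / √3.99 = 0.9278/1.997 = 0.4645.
φ₁ = arccos(0.4645) ≈ 62.3°.

62.3°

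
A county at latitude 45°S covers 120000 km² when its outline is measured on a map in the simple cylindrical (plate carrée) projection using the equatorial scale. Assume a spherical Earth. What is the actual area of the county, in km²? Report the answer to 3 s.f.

Plate carrée maps x = Rλ, y = Rφ. The meridian scale is h = 1 and the parallel scale is k = 1/cos φ = sec φ.
Areal scale = h·k = 1 × sec φ; at 45°, h = 1.000, k = 1.414, so h·k = 1.414.
True area = apparent / (areal scale) = 120000 / 1.414 ≈ 84900 km².

84900 km²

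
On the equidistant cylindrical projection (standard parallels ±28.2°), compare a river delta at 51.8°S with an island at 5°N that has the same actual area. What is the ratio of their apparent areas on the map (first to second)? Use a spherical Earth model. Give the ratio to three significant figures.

1.61

The equidistant cylindrical projection with φ₀ = 28.2° has h = 1 (meridians true) and k = cos φ₀ / cos φ along parallels.
Areal scale at 51.8°: h·k = 1.000 × 1.425 = 1.425.
Areal scale at 5°: h·k = 1.000 × 0.8847 = 0.8847.
Ratio = 1.425/0.8847 ≈ 1.61.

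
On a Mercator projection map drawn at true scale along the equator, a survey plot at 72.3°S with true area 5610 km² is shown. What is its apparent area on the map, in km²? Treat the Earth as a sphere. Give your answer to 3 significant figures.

The Mercator projection is conformal; its linear scale factor is the same in every direction and equals sec φ = 1/cos φ.
Areal scale = k² = sec²φ = 1/cos²(72.3°) = 1/0.3040² = 10.82.
Apparent area = 5610 × 10.82 ≈ 60700 km².

60700 km²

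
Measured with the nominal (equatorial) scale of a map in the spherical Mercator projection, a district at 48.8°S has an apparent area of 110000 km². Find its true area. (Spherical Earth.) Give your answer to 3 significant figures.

47700 km²

The Mercator projection is conformal; its linear scale factor is the same in every direction and equals sec φ = 1/cos φ.
Areal scale = k² = sec²φ = 1/cos²(48.8°) = 1/0.6587² = 2.305.
True area = apparent / (areal scale) = 110000 / 2.305 ≈ 47700 km².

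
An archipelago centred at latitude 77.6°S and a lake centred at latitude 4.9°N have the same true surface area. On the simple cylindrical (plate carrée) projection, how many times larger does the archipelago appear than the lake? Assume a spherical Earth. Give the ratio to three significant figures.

4.64

For the equirectangular projection with φ₀ = 0 (plate carrée), h = 1 along meridians and k = sec φ along parallels.
Areal scale at 77.6°: h·k = 1.000 × 4.657 = 4.657.
Areal scale at 4.9°: h·k = 1.000 × 1.004 = 1.004.
Ratio = 4.657/1.004 ≈ 4.64.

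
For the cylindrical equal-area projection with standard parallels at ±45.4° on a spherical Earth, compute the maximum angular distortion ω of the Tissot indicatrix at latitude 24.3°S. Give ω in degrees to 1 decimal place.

29.6°

Cylindrical equal-area (φ₀ = 45.4°): h = cos φ / cos 45.4° along meridians, k = cos 45.4° / cos φ along parallels; h·k = 1.
At 24.3°: h = 1.298, k = 0.7704; principal scales a = 1.298, b = 0.7704.
sin(ω/2) = (a − b)/(a + b) = 0.5276/2.068 = 0.2551, so ω = 2 arcsin(0.2551) ≈ 29.6°.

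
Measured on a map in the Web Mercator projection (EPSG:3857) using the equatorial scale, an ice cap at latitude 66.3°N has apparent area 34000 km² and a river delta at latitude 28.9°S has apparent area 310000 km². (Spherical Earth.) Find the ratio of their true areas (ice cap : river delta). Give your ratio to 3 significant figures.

On Mercator the areal scale is sec²φ, so true area = apparent × cos²φ.
True area of ice cap: 34000 × cos²(66.3°) = 34000 × 0.1616 = 5493 km².
True area of river delta: 310000 × cos²(28.9°) = 310000 × 0.7664 = 237600 km².
Ratio = 5493 / 237600 ≈ 0.0231.

0.0231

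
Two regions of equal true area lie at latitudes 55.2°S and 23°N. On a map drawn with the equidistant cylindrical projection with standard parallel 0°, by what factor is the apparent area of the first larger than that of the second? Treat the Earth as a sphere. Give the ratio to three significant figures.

Plate carrée maps x = Rλ, y = Rφ. The meridian scale is h = 1 and the parallel scale is k = 1/cos φ = sec φ.
Areal scale at 55.2°: h·k = 1.000 × 1.752 = 1.752.
Areal scale at 23°: h·k = 1.000 × 1.086 = 1.086.
Ratio = 1.752/1.086 ≈ 1.61.

1.61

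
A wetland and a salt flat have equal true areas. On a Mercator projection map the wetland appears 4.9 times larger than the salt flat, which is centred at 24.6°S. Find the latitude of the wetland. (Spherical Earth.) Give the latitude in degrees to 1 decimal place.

65.7°

For equal true areas on Mercator, apparent areas scale as sec²φ, so the ratio is cos²φ₂ / cos²φ₁.
cos²φ₂ / cos²φ₁ = 4.9  ⇒  cos φ₁ = cos 24.6° / √4.9 = 0.9092/2.214 = 0.4108.
φ₁ = arccos(0.4108) ≈ 65.7°.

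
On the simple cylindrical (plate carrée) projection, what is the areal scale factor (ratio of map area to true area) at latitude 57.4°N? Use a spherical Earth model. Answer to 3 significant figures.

1.86

Plate carrée maps x = Rλ, y = Rφ. The meridian scale is h = 1 and the parallel scale is k = 1/cos φ = sec φ.
Areal scale = h·k = 1 × sec φ; at 57.4°, h = 1.000, k = 1.856, so h·k = 1.856.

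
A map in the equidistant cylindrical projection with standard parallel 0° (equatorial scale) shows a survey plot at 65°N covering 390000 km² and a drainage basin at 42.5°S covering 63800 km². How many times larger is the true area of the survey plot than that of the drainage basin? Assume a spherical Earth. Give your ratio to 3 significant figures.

3.50

Plate carrée has h = 1 and k = sec φ, giving areal scale sec φ; true area = (apparent area) · cos φ.
True area of survey plot: 390000 × cos(65°) = 390000 × 0.4226 = 164800 km².
True area of drainage basin: 63800 × cos(42.5°) = 63800 × 0.7373 = 47040 km².
Ratio = 164800 / 47040 ≈ 3.50.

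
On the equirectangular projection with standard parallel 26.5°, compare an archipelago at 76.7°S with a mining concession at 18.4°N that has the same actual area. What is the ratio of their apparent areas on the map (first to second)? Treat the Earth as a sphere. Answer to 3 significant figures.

4.12

The equidistant cylindrical projection with φ₀ = 26.5° has h = 1 (meridians true) and k = cos φ₀ / cos φ along parallels.
Areal scale at 76.7°: h·k = 1.000 × 3.890 = 3.890.
Areal scale at 18.4°: h·k = 1.000 × 0.9432 = 0.9432.
Ratio = 3.890/0.9432 ≈ 4.12.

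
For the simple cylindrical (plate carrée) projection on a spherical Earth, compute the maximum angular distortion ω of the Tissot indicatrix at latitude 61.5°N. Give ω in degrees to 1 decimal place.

For the equirectangular projection with φ₀ = 0 (plate carrée), h = 1 along meridians and k = sec φ along parallels.
At 61.5°: h = 1.000, k = 2.096; principal scales a = 2.096, b = 1.000.
sin(ω/2) = (a − b)/(a + b) = 1.096/3.096 = 0.3540, so ω = 2 arcsin(0.3540) ≈ 41.5°.

41.5°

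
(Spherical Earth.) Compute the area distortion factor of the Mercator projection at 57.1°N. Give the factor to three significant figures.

3.39

The Mercator projection is conformal; its linear scale factor is the same in every direction and equals sec φ = 1/cos φ.
Areal scale = k² = sec²φ = 1/cos²(57.1°) = 1/0.5432² = 3.389.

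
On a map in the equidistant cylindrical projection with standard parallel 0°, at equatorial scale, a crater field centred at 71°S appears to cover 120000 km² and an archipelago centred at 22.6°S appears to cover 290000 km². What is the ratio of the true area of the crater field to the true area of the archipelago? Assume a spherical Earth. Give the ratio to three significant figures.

Plate carrée has h = 1 and k = sec φ, giving areal scale sec φ; true area = (apparent area) · cos φ.
True area of crater field: 120000 × cos(71°) = 120000 × 0.3256 = 39070 km².
True area of archipelago: 290000 × cos(22.6°) = 290000 × 0.9232 = 267700 km².
Ratio = 39070 / 267700 ≈ 0.146.

0.146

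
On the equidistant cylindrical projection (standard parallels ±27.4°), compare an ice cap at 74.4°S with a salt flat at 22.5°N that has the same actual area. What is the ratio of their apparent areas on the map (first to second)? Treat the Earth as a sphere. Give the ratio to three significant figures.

3.44

With standard parallel φ₀ = 27.4°, the equirectangular projection gives x = Rλ cos φ₀, y = Rφ, so h = 1 and k = cos 27.4° / cos φ.
Areal scale at 74.4°: h·k = 1.000 × 3.301 = 3.301.
Areal scale at 22.5°: h·k = 1.000 × 0.9610 = 0.9610.
Ratio = 3.301/0.9610 ≈ 3.44.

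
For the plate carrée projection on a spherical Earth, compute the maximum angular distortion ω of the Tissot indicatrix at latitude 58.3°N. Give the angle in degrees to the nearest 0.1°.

Plate carrée maps x = Rλ, y = Rφ. The meridian scale is h = 1 and the parallel scale is k = 1/cos φ = sec φ.
At 58.3°: h = 1.000, k = 1.903; principal scales a = 1.903, b = 1.000.
sin(ω/2) = (a − b)/(a + b) = 0.9031/2.903 = 0.3111, so ω = 2 arcsin(0.3111) ≈ 36.2°.

36.2°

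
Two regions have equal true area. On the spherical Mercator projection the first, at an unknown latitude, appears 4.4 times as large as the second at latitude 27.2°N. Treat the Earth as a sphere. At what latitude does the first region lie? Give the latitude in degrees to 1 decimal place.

On Mercator, (apparent₁)/(apparent₂) = sec²φ₁ / sec²φ₂ when true areas are equal.
cos²φ₂ / cos²φ₁ = 4.4  ⇒  cos φ₁ = cos 27.2° / √4.4 = 0.8894/2.098 = 0.4240.
φ₁ = arccos(0.4240) ≈ 64.9°.

64.9°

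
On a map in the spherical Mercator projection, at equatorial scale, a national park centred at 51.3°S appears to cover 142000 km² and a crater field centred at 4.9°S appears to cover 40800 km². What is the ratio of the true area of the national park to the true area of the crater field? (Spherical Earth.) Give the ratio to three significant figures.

1.37

Since Mercator area scale is 1/cos²φ, the true area equals the apparent area multiplied by cos²φ.
True area of national park: 142000 × cos²(51.3°) = 142000 × 0.3909 = 55510 km².
True area of crater field: 40800 × cos²(4.9°) = 40800 × 0.9927 = 40500 km².
Ratio = 55510 / 40500 ≈ 1.37.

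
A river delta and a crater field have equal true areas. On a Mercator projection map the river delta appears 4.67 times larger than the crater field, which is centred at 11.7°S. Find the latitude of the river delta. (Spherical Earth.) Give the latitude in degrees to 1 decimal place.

For equal true areas on Mercator, apparent areas scale as sec²φ, so the ratio is cos²φ₂ / cos²φ₁.
cos²φ₂ / cos²φ₁ = 4.67  ⇒  cos φ₁ = cos 11.7° / √4.67 = 0.9792/2.161 = 0.4531.
φ₁ = arccos(0.4531) ≈ 63.1°.

63.1°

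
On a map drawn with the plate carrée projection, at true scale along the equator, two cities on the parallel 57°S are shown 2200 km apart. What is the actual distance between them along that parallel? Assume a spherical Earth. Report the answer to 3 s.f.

1200 km

Plate carrée maps x = Rλ, y = Rφ. The meridian scale is h = 1 and the parallel scale is k = 1/cos φ = sec φ.
Along the parallel at 57°, map distances are exaggerated by k = sec 57° = 1.836.
True distance = 2200 / 1.836 = 2200 × cos 57° ≈ 1200 km.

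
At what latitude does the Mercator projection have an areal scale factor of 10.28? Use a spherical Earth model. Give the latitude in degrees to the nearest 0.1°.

71.8°

Mercator areal scale is sec²φ.
sec²φ = 10.28  ⇒  cos²φ = 0.09728  ⇒  cos φ = 0.3119.
φ = arccos(0.3119) ≈ 71.8°.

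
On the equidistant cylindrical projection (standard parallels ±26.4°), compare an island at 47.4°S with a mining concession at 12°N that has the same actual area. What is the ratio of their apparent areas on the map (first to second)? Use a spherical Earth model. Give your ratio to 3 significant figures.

1.45

The equidistant cylindrical projection with φ₀ = 26.4° has h = 1 (meridians true) and k = cos φ₀ / cos φ along parallels.
Areal scale at 47.4°: h·k = 1.000 × 1.323 = 1.323.
Areal scale at 12°: h·k = 1.000 × 0.9157 = 0.9157.
Ratio = 1.323/0.9157 ≈ 1.45.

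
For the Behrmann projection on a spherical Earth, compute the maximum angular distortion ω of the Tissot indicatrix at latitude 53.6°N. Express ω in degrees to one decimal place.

The Behrmann projection is cylindrical equal-area with φ₀ = 30°. A cylindrical equal-area projection with standard parallel φ₀ has meridian scale h = cos φ / cos φ₀ and parallel scale k = cos φ₀ / cos φ (so areas are preserved, h·k = 1).
At 53.6°: h = 0.6852, k = 1.459; principal scales a = 1.459, b = 0.6852.
sin(ω/2) = (a − b)/(a + b) = 0.7742/2.145 = 0.3610, so ω = 2 arcsin(0.3610) ≈ 42.3°.

42.3°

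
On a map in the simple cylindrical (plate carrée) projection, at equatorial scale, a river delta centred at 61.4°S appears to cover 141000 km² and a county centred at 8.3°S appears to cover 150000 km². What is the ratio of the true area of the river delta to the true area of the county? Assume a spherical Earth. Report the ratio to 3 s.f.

Plate carrée has h = 1 and k = sec φ, giving areal scale sec φ; true area = (apparent area) · cos φ.
True area of river delta: 141000 × cos(61.4°) = 141000 × 0.4787 = 67500 km².
True area of county: 150000 × cos(8.3°) = 150000 × 0.9895 = 148400 km².
Ratio = 67500 / 148400 ≈ 0.455.

0.455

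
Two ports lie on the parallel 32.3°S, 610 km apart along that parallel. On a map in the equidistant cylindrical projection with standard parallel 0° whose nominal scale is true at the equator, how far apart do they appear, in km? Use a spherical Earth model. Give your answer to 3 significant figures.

722 km

For the equirectangular projection with φ₀ = 0 (plate carrée), h = 1 along meridians and k = sec φ along parallels.
Along the parallel, k = sec 32.3° = 1/0.8453 = 1.183.
Map distance = 610 × 1.183 ≈ 722 km.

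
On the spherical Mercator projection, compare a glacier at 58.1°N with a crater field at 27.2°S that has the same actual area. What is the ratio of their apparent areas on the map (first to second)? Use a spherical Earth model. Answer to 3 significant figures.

2.83

On Mercator, area is exaggerated by sec²φ = 1/cos²φ.
At 58.1°: sec²(58.1°) = 1/0.5284² = 3.581.
At 27.2°: sec²(27.2°) = 1/0.8894² = 1.264.
Ratio = 3.581/1.264 = cos²(27.2°)/cos²(58.1°) ≈ 2.83.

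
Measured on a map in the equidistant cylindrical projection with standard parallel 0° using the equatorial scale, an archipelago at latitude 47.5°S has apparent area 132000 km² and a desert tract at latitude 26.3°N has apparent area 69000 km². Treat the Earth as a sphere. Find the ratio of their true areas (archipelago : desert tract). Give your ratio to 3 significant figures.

On the plate carrée, areal scale = h·k = 1 × sec φ, so true area = apparent × cos φ.
True area of archipelago: 132000 × cos(47.5°) = 132000 × 0.6756 = 89180 km².
True area of desert tract: 69000 × cos(26.3°) = 69000 × 0.8965 = 61860 km².
Ratio = 89180 / 61860 ≈ 1.44.

1.44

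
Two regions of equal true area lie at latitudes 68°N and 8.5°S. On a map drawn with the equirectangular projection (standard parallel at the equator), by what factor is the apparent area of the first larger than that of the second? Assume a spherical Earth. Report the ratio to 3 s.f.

For the equirectangular projection with φ₀ = 0 (plate carrée), h = 1 along meridians and k = sec φ along parallels.
Areal scale at 68°: h·k = 1.000 × 2.669 = 2.669.
Areal scale at 8.5°: h·k = 1.000 × 1.011 = 1.011.
Ratio = 2.669/1.011 ≈ 2.64.

2.64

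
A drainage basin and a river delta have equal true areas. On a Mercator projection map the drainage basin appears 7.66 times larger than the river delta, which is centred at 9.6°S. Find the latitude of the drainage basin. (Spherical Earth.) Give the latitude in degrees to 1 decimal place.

For equal true areas on Mercator, apparent areas scale as sec²φ, so the ratio is cos²φ₂ / cos²φ₁.
cos²φ₂ / cos²φ₁ = 7.66  ⇒  cos φ₁ = cos 9.6° / √7.66 = 0.9860/2.768 = 0.3563.
φ₁ = arccos(0.3563) ≈ 69.1°.

69.1°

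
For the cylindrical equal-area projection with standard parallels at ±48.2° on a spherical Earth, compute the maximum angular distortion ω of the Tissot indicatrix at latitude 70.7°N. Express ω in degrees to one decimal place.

Cylindrical equal-area (φ₀ = 48.2°): h = cos φ / cos 48.2° along meridians, k = cos 48.2° / cos φ along parallels; h·k = 1.
At 70.7°: h = 0.4959, k = 2.017; principal scales a = 2.017, b = 0.4959.
sin(ω/2) = (a − b)/(a + b) = 1.521/2.513 = 0.6053, so ω = 2 arcsin(0.6053) ≈ 74.5°.

74.5°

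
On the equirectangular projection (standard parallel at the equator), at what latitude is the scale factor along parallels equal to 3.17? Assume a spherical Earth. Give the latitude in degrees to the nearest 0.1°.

Plate carrée: h = 1, k = sec φ along parallels.
sec φ = 3.17  ⇒  cos φ = 0.3155  ⇒  φ ≈ 71.6°.

71.6°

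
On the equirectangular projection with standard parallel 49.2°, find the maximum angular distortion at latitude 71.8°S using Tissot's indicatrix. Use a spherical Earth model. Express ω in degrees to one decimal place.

In the equirectangular projection with standard parallel φ₀ = 49.2° (x = Rλ cos φ₀, y = Rφ), meridians are true-scale (h = 1) and the parallel scale is k = cos φ₀ / cos φ.
At 71.8°: h = 1.000, k = 2.092; principal scales a = 2.092, b = 1.000.
sin(ω/2) = (a − b)/(a + b) = 1.092/3.092 = 0.3532, so ω = 2 arcsin(0.3532) ≈ 41.4°.

41.4°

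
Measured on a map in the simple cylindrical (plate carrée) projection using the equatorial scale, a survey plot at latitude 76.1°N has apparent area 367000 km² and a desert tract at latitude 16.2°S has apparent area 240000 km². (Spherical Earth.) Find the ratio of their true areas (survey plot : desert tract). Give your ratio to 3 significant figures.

0.383

Plate carrée has h = 1 and k = sec φ, giving areal scale sec φ; true area = (apparent area) · cos φ.
True area of survey plot: 367000 × cos(76.1°) = 367000 × 0.2402 = 88160 km².
True area of desert tract: 240000 × cos(16.2°) = 240000 × 0.9603 = 230500 km².
Ratio = 88160 / 230500 ≈ 0.383.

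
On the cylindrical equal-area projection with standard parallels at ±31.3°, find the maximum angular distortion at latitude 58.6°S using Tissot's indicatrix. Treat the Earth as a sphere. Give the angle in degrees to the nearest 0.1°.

54.5°

For cylindrical equal-area with standard parallel φ₀, h = cos φ / cos φ₀ and k = cos φ₀ / cos φ, so h·k = 1.
At 58.6°: h = 0.6098, k = 1.640; principal scales a = 1.640, b = 0.6098.
sin(ω/2) = (a − b)/(a + b) = 1.030/2.250 = 0.4579, so ω = 2 arcsin(0.4579) ≈ 54.5°.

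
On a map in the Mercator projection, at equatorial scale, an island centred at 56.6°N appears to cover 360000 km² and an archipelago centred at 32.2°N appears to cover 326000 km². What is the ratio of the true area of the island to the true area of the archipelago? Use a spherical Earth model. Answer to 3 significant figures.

0.467

Mercator's areal exaggeration is sec²φ; hence true area = (apparent area) · cos²φ.
True area of island: 360000 × cos²(56.6°) = 360000 × 0.3030 = 109100 km².
True area of archipelago: 326000 × cos²(32.2°) = 326000 × 0.7160 = 233400 km².
Ratio = 109100 / 233400 ≈ 0.467.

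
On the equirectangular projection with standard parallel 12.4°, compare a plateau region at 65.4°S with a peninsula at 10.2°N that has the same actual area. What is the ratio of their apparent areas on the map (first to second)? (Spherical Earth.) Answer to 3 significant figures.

2.36

The equidistant cylindrical projection with φ₀ = 12.4° has h = 1 (meridians true) and k = cos φ₀ / cos φ along parallels.
Areal scale at 65.4°: h·k = 1.000 × 2.346 = 2.346.
Areal scale at 10.2°: h·k = 1.000 × 0.9924 = 0.9924.
Ratio = 2.346/0.9924 ≈ 2.36.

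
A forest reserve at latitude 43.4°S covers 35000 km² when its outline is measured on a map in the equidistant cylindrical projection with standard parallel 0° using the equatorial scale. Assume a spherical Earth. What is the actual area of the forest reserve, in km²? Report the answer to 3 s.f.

Plate carrée maps x = Rλ, y = Rφ. The meridian scale is h = 1 and the parallel scale is k = 1/cos φ = sec φ.
Areal scale = h·k = 1 × sec φ; at 43.4°, h = 1.000, k = 1.376, so h·k = 1.376.
True area = apparent / (areal scale) = 35000 / 1.376 ≈ 25400 km².

25400 km²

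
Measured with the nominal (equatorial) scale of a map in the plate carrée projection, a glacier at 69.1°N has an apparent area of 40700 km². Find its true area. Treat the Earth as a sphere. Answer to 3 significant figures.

For the equirectangular projection with φ₀ = 0 (plate carrée), h = 1 along meridians and k = sec φ along parallels.
Areal scale = h·k = 1 × sec φ; at 69.1°, h = 1.000, k = 2.803, so h·k = 2.803.
True area = apparent / (areal scale) = 40700 / 2.803 ≈ 14500 km².

14500 km²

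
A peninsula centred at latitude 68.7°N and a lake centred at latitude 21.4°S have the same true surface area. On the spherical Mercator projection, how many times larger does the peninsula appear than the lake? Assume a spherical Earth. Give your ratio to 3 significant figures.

6.57

Mercator is conformal with k = sec φ, so areal scale = k² = sec²φ.
At 68.7°: sec²(68.7°) = 1/0.3633² = 7.579.
At 21.4°: sec²(21.4°) = 1/0.9311² = 1.154.
Ratio = 7.579/1.154 = cos²(21.4°)/cos²(68.7°) ≈ 6.57.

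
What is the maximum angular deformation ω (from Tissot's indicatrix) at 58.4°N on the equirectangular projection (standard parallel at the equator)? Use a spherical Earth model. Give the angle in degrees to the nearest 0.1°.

In the plate carrée (x = Rλ, y = Rφ), meridians are true-scale (h = 1) and parallels are stretched by k = sec φ.
At 58.4°: h = 1.000, k = 1.908; principal scales a = 1.908, b = 1.000.
sin(ω/2) = (a − b)/(a + b) = 0.9084/2.908 = 0.3123, so ω = 2 arcsin(0.3123) ≈ 36.4°.

36.4°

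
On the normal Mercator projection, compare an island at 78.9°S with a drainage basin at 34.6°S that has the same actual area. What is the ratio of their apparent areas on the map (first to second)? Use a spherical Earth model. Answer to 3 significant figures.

18.3

On Mercator, area is exaggerated by sec²φ = 1/cos²φ.
At 78.9°: sec²(78.9°) = 1/0.1925² = 26.98.
At 34.6°: sec²(34.6°) = 1/0.8231² = 1.476.
Ratio = 26.98/1.476 = cos²(34.6°)/cos²(78.9°) ≈ 18.3.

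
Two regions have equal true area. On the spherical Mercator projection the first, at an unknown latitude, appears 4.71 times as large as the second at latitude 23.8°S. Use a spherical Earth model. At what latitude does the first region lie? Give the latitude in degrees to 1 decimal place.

65.1°

Mercator areal scale is sec²φ, so apparent-area ratio = sec²φ₁ / sec²φ₂ = cos²φ₂ / cos²φ₁.
cos²φ₂ / cos²φ₁ = 4.71  ⇒  cos φ₁ = cos 23.8° / √4.71 = 0.9150/2.170 = 0.4216.
φ₁ = arccos(0.4216) ≈ 65.1°.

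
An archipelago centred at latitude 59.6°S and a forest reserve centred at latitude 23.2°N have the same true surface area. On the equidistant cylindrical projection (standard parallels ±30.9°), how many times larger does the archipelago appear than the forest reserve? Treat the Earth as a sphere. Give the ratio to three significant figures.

With standard parallel φ₀ = 30.9°, the equirectangular projection gives x = Rλ cos φ₀, y = Rφ, so h = 1 and k = cos 30.9° / cos φ.
Areal scale at 59.6°: h·k = 1.000 × 1.696 = 1.696.
Areal scale at 23.2°: h·k = 1.000 × 0.9336 = 0.9336.
Ratio = 1.696/0.9336 ≈ 1.82.

1.82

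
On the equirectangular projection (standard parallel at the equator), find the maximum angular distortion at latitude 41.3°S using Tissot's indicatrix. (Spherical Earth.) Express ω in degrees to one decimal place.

16.3°

In the plate carrée (x = Rλ, y = Rφ), meridians are true-scale (h = 1) and parallels are stretched by k = sec φ.
At 41.3°: h = 1.000, k = 1.331; principal scales a = 1.331, b = 1.000.
sin(ω/2) = (a − b)/(a + b) = 0.3311/2.331 = 0.1420, so ω = 2 arcsin(0.1420) ≈ 16.3°.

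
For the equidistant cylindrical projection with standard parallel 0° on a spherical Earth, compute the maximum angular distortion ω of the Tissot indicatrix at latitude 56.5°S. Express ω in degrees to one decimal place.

33.6°

For the equirectangular projection with φ₀ = 0 (plate carrée), h = 1 along meridians and k = sec φ along parallels.
At 56.5°: h = 1.000, k = 1.812; principal scales a = 1.812, b = 1.000.
sin(ω/2) = (a − b)/(a + b) = 0.8118/2.812 = 0.2887, so ω = 2 arcsin(0.2887) ≈ 33.6°.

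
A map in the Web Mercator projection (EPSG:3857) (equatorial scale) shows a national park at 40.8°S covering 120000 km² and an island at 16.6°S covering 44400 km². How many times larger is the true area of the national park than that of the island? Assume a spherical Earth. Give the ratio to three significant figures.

1.69

Since Mercator area scale is 1/cos²φ, the true area equals the apparent area multiplied by cos²φ.
True area of national park: 120000 × cos²(40.8°) = 120000 × 0.5730 = 68760 km².
True area of island: 44400 × cos²(16.6°) = 44400 × 0.9184 = 40780 km².
Ratio = 68760 / 40780 ≈ 1.69.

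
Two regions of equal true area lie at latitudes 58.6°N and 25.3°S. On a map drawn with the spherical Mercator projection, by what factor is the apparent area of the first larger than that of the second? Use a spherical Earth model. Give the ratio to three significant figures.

3.01

Mercator is conformal with k = sec φ, so areal scale = k² = sec²φ.
At 58.6°: sec²(58.6°) = 1/0.5210² = 3.684.
At 25.3°: sec²(25.3°) = 1/0.9041² = 1.223.
Ratio = 3.684/1.223 = cos²(25.3°)/cos²(58.6°) ≈ 3.01.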